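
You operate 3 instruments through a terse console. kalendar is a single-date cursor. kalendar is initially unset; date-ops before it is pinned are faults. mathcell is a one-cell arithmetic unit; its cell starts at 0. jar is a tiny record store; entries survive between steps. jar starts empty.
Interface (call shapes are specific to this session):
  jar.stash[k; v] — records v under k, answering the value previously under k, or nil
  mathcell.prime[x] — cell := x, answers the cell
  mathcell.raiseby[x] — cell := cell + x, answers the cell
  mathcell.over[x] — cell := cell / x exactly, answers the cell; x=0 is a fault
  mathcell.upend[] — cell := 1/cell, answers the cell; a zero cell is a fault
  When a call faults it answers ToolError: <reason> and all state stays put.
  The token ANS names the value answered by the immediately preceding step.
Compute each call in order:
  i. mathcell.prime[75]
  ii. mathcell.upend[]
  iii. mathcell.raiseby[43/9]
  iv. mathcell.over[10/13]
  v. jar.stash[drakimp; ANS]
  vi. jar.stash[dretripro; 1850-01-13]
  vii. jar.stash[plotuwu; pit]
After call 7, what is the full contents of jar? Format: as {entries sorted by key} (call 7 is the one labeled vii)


→ mathcell.prime(x='75')
← 75
→ mathcell.upend()
← 1/75
→ mathcell.raiseby(x='43/9')
← 1078/225
→ mathcell.over(x='10/13')
← 7007/1125
→ jar.stash(k='drakimp', v='ANS')
← nil
→ jar.stash(k='dretripro', v='1850-01-13')
← nil
→ jar.stash(k='plotuwu', v='pit')
← nil

Answer: {drakimp=7007/1125, dretripro=1850-01-13, plotuwu=pit}


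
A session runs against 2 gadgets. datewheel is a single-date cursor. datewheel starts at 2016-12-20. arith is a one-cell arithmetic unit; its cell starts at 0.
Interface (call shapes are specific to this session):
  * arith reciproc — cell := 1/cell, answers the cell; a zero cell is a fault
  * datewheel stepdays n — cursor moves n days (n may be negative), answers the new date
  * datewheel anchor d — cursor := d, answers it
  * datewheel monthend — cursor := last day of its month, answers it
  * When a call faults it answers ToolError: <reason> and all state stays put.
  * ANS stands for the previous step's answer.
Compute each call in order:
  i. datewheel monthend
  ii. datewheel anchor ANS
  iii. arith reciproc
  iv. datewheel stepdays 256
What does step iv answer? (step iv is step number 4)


Answer: 2017-09-13

Derivation:
>>> datewheel monthend
:: 2016-12-31
>>> datewheel anchor d='ANS'
:: 2016-12-31
>>> arith reciproc
:: ToolError: reciprocal of zero
>>> datewheel stepdays n='256'
:: 2017-09-13


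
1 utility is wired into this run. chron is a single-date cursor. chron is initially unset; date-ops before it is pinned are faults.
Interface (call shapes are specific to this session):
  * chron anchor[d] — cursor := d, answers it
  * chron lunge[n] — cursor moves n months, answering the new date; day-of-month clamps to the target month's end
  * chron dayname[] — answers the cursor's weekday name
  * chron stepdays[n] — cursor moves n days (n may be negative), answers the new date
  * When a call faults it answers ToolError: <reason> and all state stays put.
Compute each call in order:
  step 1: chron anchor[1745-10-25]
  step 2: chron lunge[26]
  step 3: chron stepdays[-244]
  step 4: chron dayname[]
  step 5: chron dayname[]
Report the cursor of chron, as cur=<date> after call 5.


Answer: cur=1747-04-25

Derivation:
-> chron anchor(d='1745-10-25')
<- 1745-10-25
-> chron lunge(n='26')
<- 1747-12-25
-> chron stepdays(n='-244')
<- 1747-04-25
-> chron dayname()
<- Tuesday
-> chron dayname()
<- Tuesday


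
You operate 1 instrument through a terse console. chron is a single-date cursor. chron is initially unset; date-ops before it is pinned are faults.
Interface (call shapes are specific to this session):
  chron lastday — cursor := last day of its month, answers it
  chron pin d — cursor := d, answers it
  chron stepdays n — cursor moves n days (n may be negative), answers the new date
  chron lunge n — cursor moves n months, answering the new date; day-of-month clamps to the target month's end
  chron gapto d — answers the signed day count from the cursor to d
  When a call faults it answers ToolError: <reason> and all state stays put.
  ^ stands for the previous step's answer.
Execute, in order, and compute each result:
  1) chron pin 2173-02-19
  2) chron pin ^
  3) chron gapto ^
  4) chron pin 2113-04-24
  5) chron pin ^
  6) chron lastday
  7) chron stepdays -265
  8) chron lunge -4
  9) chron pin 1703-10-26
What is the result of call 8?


Answer: 2112-04-08

Derivation:
==> chron pin(d=2173-02-19)
<== 2173-02-19
==> chron pin(d=^)
<== 2173-02-19
==> chron gapto(d=^)
<== 0
==> chron pin(d=2113-04-24)
<== 2113-04-24
==> chron pin(d=^)
<== 2113-04-24
==> chron lastday()
<== 2113-04-30
==> chron stepdays(n=-265)
<== 2112-08-08
==> chron lunge(n=-4)
<== 2112-04-08
==> chron pin(d=1703-10-26)
<== 1703-10-26


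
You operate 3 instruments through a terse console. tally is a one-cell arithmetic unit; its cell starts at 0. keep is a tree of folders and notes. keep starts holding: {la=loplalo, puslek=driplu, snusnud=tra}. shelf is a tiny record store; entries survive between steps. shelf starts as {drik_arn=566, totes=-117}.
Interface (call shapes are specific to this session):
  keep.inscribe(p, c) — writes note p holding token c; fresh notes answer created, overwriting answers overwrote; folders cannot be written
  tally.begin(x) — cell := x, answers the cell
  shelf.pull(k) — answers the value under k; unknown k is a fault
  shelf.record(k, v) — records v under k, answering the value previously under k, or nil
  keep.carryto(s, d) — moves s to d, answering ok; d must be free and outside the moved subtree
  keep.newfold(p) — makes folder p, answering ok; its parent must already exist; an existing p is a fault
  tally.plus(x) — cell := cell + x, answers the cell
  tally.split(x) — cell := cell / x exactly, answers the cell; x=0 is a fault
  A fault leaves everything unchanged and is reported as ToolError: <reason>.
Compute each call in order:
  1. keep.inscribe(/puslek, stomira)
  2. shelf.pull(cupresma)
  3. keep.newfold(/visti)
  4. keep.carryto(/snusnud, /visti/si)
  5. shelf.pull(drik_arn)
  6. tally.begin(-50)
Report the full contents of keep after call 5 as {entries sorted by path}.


Answer: {la=loplalo, puslek=stomira, visti/, visti/si=tra}

Derivation:
Act: keep.inscribe[/puslek; stomira]
Obs: overwrote
Act: shelf.pull[cupresma]
Obs: ToolError: no such key cupresma
Act: keep.newfold[/visti]
Obs: ok
Act: keep.carryto[/snusnud; /visti/si]
Obs: ok
Act: shelf.pull[drik_arn]
Obs: 566
Act: tally.begin[-50]
Obs: -50


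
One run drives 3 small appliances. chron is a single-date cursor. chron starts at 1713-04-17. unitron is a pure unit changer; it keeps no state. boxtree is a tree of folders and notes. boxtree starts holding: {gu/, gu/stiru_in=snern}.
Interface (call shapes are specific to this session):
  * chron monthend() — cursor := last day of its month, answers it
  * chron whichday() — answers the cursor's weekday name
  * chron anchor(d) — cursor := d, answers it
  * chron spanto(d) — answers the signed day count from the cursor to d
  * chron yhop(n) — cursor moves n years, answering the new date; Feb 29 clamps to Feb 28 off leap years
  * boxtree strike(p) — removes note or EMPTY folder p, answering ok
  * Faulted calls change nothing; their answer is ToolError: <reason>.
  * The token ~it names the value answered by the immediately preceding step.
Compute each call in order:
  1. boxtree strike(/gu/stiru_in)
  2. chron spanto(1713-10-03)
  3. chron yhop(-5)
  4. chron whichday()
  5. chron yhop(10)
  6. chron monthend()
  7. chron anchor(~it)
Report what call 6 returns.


>>> boxtree strike /gu/stiru_in
[out] ok
>>> chron spanto 1713-10-03
[out] 169
>>> chron yhop -5
[out] 1708-04-17
>>> chron whichday
[out] Tuesday
>>> chron yhop 10
[out] 1718-04-17
>>> chron monthend
[out] 1718-04-30
>>> chron anchor ~it
[out] 1718-04-30

Answer: 1718-04-30


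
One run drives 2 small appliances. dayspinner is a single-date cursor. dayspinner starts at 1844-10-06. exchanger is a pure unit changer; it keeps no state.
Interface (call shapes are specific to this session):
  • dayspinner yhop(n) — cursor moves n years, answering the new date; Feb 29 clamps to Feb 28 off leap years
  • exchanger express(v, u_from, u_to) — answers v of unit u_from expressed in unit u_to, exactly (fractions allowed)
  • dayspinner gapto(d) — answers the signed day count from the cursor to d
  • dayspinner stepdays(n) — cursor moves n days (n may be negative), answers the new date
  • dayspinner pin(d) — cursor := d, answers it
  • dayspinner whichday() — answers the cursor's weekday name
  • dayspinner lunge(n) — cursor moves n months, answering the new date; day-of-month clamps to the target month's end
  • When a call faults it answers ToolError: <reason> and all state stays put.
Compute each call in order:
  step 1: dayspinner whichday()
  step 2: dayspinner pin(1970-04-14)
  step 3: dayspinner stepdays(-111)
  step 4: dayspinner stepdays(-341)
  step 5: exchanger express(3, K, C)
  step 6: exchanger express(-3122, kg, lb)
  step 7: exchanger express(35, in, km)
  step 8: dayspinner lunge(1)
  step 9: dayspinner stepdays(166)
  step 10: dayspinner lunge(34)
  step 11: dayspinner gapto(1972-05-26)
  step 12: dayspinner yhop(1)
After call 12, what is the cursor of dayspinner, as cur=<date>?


Do: dayspinner whichday[]
See: Sunday
Do: dayspinner pin[d: 1970-04-14]
See: 1970-04-14
Do: dayspinner stepdays[n: -111]
See: 1969-12-24
Do: dayspinner stepdays[n: -341]
See: 1969-01-17
Do: exchanger express[v: 3; u_from: K; u_to: C]
See: -5403/20
Do: exchanger express[v: -3122; u_from: kg; u_to: lb]
See: -44600000000/6479891
Do: exchanger express[v: 35; u_from: in; u_to: km]
See: 889/1000000
Do: dayspinner lunge[n: 1]
See: 1969-02-17
Do: dayspinner stepdays[n: 166]
See: 1969-08-02
Do: dayspinner lunge[n: 34]
See: 1972-06-02
Do: dayspinner gapto[d: 1972-05-26]
See: -7
Do: dayspinner yhop[n: 1]
See: 1973-06-02

Answer: cur=1973-06-02


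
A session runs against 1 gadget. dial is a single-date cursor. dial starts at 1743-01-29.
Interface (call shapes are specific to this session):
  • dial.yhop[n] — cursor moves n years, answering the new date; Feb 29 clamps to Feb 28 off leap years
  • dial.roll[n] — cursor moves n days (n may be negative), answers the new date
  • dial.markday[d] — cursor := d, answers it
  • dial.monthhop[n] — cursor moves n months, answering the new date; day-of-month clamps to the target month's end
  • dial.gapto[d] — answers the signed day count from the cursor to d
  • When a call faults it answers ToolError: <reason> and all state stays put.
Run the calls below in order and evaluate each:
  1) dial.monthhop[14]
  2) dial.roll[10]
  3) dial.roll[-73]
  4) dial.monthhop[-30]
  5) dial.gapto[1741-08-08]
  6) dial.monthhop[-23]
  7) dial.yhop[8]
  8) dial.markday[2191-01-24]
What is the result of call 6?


Answer: 1739-08-26

Derivation:
Do: dial.monthhop[n→14]
See: 1744-03-29
Do: dial.roll[n→10]
See: 1744-04-08
Do: dial.roll[n→-73]
See: 1744-01-26
Do: dial.monthhop[n→-30]
See: 1741-07-26
Do: dial.gapto[d→1741-08-08]
See: 13
Do: dial.monthhop[n→-23]
See: 1739-08-26
Do: dial.yhop[n→8]
See: 1747-08-26
Do: dial.markday[d→2191-01-24]
See: 2191-01-24


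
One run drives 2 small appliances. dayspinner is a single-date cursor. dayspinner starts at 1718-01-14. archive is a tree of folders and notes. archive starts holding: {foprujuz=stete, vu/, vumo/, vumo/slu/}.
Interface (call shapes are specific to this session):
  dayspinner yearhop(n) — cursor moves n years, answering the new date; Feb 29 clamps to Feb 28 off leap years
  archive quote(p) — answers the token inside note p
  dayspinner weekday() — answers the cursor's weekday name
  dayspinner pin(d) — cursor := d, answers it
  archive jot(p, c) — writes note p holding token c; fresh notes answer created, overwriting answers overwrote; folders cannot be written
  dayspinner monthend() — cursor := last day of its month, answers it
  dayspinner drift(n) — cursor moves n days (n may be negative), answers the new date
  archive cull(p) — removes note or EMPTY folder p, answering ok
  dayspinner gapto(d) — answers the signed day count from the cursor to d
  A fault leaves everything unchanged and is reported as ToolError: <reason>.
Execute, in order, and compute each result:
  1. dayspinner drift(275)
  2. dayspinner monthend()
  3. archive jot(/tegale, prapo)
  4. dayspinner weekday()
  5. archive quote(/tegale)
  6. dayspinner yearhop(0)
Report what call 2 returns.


;; 1. dayspinner drift(n→275) -> 1718-10-16
;; 2. dayspinner monthend() -> 1718-10-31
;; 3. archive jot(p→/tegale, c→prapo) -> created
;; 4. dayspinner weekday() -> Monday
;; 5. archive quote(p→/tegale) -> prapo
;; 6. dayspinner yearhop(n→0) -> 1718-10-31

Answer: 1718-10-31


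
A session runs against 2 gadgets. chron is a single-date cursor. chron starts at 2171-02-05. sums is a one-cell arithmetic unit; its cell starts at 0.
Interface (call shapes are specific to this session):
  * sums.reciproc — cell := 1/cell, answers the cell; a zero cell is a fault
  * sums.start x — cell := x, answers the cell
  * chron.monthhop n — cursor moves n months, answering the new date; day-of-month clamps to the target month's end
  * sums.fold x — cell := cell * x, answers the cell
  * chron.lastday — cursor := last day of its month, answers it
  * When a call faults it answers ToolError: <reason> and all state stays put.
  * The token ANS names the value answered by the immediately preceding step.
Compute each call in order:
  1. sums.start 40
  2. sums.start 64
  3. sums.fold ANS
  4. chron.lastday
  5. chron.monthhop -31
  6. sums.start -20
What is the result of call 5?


>>> start x='40'
:: 40
>>> start x='64'
:: 64
>>> fold x='ANS'
:: 4096
>>> lastday
:: 2171-02-28
>>> monthhop n='-31'
:: 2168-07-28
>>> start x='-20'
:: -20

Answer: 2168-07-28


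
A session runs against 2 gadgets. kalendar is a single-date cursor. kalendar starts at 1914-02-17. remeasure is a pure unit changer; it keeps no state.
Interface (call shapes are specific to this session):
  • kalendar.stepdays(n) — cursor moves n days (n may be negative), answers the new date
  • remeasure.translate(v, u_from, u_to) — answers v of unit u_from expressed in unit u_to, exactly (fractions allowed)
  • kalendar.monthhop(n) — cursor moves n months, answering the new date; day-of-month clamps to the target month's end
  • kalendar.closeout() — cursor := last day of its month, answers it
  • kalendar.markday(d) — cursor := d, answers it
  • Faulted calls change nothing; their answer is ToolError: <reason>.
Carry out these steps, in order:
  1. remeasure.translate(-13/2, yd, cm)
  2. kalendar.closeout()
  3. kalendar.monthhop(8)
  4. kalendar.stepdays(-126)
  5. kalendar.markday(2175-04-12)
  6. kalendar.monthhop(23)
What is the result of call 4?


-> remeasure.translate(v=-13/2, u_from=yd, u_to=cm)
<- -14859/25
-> kalendar.closeout()
<- 1914-02-28
-> kalendar.monthhop(n=8)
<- 1914-10-28
-> kalendar.stepdays(n=-126)
<- 1914-06-24
-> kalendar.markday(d=2175-04-12)
<- 2175-04-12
-> kalendar.monthhop(n=23)
<- 2177-03-12

Answer: 1914-06-24


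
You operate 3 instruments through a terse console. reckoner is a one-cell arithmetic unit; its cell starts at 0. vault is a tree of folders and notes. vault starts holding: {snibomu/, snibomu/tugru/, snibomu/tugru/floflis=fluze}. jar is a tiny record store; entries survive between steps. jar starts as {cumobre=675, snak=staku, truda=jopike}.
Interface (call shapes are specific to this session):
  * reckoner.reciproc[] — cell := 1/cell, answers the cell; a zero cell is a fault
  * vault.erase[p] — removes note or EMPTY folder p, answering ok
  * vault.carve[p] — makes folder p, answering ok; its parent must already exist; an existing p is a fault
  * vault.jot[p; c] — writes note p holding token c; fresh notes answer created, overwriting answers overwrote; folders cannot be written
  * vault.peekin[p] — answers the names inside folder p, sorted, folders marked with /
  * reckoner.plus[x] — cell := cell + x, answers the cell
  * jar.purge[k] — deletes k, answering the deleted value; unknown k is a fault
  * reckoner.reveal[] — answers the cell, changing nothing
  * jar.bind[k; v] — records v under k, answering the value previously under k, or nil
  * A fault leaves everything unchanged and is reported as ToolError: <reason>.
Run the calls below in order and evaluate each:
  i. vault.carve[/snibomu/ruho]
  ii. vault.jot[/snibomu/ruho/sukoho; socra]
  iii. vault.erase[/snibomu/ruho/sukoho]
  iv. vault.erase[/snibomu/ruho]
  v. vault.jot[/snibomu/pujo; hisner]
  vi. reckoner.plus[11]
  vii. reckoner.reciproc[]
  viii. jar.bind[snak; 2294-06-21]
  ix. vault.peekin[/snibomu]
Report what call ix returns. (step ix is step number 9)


Then carve(p='/snibomu/ruho'): ok.
Invoking jot(p='/snibomu/ruho/sukoho', c='socra'), which returns created.
Invoking erase(p='/snibomu/ruho/sukoho'), yielding ok.
Next I call erase(p='/snibomu/ruho'), which returns ok.
Now I run jot(p='/snibomu/pujo', c='hisner'): created.
I try plus(x='11'), which returns 11.
I invoke reciproc(), yielding 1/11.
Calling bind(k='snak', v='2294-06-21'), which returns staku.
I use peekin(p='/snibomu'), which returns [pujo, tugru/].

Answer: [pujo, tugru/]


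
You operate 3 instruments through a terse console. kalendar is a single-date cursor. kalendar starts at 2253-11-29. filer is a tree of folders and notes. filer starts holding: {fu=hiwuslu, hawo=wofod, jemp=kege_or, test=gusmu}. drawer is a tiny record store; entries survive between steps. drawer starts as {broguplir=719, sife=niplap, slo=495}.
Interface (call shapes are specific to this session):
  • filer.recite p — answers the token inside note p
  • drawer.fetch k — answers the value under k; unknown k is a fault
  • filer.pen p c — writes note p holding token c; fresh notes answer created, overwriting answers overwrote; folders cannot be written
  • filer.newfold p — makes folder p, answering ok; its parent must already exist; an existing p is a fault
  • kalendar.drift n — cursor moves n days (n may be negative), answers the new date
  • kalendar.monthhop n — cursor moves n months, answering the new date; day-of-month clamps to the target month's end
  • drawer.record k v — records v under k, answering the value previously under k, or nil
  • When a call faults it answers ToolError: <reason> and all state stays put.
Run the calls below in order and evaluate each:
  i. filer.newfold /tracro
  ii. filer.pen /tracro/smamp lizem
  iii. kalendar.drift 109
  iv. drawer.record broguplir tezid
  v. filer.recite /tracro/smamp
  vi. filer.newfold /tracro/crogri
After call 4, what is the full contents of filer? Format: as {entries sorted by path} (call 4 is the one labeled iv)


Answer: {fu=hiwuslu, hawo=wofod, jemp=kege_or, test=gusmu, tracro/, tracro/smamp=lizem}

Derivation:
Do: filer.newfold[p: /tracro]
See: ok
Do: filer.pen[p: /tracro/smamp; c: lizem]
See: created
Do: kalendar.drift[n: 109]
See: 2254-03-18
Do: drawer.record[k: broguplir; v: tezid]
See: 719
Do: filer.recite[p: /tracro/smamp]
See: lizem
Do: filer.newfold[p: /tracro/crogri]
See: ok


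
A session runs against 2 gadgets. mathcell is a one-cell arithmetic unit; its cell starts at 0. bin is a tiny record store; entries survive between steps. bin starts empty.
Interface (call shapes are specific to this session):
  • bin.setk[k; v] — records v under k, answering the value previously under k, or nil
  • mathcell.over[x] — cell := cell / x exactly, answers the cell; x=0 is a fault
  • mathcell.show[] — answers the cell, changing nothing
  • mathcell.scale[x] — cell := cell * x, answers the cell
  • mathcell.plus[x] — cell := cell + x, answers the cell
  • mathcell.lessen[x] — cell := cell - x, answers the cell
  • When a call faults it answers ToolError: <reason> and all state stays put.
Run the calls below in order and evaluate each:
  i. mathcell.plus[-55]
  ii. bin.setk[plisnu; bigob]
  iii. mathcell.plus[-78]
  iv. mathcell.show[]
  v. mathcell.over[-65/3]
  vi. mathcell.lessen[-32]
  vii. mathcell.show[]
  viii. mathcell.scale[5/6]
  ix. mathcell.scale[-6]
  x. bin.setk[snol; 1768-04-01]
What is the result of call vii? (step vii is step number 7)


Answer: 2479/65

Derivation:
$ mathcell.plus x='-55'
[out] -55
$ bin.setk k='plisnu' v='bigob'
[out] nil
$ mathcell.plus x='-78'
[out] -133
$ mathcell.show
[out] -133
$ mathcell.over x='-65/3'
[out] 399/65
$ mathcell.lessen x='-32'
[out] 2479/65
$ mathcell.show
[out] 2479/65
$ mathcell.scale x='5/6'
[out] 2479/78
$ mathcell.scale x='-6'
[out] -2479/13
$ bin.setk k='snol' v='1768-04-01'
[out] nil


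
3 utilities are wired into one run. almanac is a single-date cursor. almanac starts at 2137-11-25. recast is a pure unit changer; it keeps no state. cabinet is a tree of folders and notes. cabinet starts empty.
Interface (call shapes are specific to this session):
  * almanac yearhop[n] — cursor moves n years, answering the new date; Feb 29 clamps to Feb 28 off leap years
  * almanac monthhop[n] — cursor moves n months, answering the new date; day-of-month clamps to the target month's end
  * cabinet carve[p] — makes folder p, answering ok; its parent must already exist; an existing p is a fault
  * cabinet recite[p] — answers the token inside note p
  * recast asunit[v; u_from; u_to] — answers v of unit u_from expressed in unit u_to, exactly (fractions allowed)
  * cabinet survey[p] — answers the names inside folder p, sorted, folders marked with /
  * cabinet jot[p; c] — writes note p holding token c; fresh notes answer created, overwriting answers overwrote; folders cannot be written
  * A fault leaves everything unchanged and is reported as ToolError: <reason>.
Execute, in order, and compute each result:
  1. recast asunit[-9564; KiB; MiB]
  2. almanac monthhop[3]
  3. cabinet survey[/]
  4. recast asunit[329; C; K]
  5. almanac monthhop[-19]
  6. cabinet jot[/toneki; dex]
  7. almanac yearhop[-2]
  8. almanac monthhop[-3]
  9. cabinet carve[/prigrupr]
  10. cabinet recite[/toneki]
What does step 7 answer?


I invoke recast asunit with -9564, KiB, MiB, yielding -2391/256.
I run almanac monthhop with 3: 2138-02-25.
I use cabinet survey with /, and get [].
Now I run recast asunit with 329, C, K: 12043/20.
Next I call almanac monthhop with -19, → 2136-07-25.
Now I run cabinet jot with /toneki, dex, yielding created.
I run almanac yearhop with -2, — result: 2134-07-25.
I use almanac monthhop with -3, → 2134-04-25.
Next I call cabinet carve with /prigrupr, yielding ok.
I call cabinet recite with /toneki, yielding dex.

Answer: 2134-07-25


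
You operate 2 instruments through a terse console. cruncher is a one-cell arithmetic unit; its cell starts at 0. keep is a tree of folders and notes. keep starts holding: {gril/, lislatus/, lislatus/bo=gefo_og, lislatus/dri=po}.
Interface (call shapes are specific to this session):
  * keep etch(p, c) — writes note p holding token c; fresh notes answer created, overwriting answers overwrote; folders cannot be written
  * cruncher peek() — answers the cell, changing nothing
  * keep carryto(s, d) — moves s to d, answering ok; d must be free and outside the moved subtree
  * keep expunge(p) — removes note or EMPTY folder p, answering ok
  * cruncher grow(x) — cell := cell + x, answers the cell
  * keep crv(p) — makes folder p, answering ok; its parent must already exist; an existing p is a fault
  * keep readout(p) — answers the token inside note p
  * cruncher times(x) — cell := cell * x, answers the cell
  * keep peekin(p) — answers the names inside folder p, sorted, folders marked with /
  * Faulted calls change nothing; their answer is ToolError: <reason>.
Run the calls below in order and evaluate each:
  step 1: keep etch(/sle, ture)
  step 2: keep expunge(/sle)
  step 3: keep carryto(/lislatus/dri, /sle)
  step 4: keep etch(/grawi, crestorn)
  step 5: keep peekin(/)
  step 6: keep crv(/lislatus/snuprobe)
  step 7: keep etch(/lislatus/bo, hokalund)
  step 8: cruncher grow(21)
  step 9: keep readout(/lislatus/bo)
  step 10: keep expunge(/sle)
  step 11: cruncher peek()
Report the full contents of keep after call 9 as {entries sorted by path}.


Answer: {grawi=crestorn, gril/, lislatus/, lislatus/bo=hokalund, lislatus/snuprobe/, sle=po}

Derivation:
# 1. keep etch(/sle, ture) : created
# 2. keep expunge(/sle) : ok
# 3. keep carryto(/lislatus/dri, /sle) : ok
# 4. keep etch(/grawi, crestorn) : created
# 5. keep peekin(/) : [grawi, gril/, lislatus/, sle]
# 6. keep crv(/lislatus/snuprobe) : ok
# 7. keep etch(/lislatus/bo, hokalund) : overwrote
# 8. cruncher grow(21) : 21
# 9. keep readout(/lislatus/bo) : hokalund
# 10. keep expunge(/sle) : ok
# 11. cruncher peek() : 21


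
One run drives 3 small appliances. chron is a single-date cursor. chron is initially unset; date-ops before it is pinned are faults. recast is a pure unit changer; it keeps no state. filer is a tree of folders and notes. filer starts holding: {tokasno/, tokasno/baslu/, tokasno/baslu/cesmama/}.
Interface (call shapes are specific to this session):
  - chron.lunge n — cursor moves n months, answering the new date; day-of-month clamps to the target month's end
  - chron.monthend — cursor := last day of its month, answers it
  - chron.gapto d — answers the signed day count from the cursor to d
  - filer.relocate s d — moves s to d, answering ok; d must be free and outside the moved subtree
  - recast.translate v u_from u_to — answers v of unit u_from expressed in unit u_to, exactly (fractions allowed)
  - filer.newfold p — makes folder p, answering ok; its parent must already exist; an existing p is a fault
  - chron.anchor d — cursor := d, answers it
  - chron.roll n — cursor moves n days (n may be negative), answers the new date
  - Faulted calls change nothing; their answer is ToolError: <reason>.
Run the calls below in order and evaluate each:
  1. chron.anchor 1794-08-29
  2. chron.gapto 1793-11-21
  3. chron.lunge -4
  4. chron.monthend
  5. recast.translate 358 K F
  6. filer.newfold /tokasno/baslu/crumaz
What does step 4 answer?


Answer: 1794-04-30

Derivation:
~$ chron.anchor d: 1794-08-29
  1794-08-29
~$ chron.gapto d: 1793-11-21
  -281
~$ chron.lunge n: -4
  1794-04-29
~$ chron.monthend
  1794-04-30
~$ recast.translate v: 358 u_from: K u_to: F
  18473/100
~$ filer.newfold p: /tokasno/baslu/crumaz
  ok


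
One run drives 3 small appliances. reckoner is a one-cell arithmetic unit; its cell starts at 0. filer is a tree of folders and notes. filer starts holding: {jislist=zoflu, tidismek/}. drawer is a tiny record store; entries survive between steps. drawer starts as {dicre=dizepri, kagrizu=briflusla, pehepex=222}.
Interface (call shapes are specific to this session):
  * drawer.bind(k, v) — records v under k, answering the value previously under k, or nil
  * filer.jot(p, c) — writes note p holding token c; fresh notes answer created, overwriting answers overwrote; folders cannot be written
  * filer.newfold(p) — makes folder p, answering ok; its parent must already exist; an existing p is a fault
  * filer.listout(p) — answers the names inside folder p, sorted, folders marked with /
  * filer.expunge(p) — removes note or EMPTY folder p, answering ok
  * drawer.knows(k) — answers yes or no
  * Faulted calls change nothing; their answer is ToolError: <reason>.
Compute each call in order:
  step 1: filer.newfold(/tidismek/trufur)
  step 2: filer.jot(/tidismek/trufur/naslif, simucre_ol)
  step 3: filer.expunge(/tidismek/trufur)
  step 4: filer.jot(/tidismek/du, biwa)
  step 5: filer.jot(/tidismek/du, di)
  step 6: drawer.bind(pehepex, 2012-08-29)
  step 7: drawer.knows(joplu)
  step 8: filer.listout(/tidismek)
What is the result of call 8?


Answer: [du, trufur/]

Derivation:
==> filer.newfold(p='/tidismek/trufur')
<== ok
==> filer.jot(p='/tidismek/trufur/naslif', c='simucre_ol')
<== created
==> filer.expunge(p='/tidismek/trufur')
<== ToolError: not empty
==> filer.jot(p='/tidismek/du', c='biwa')
<== created
==> filer.jot(p='/tidismek/du', c='di')
<== overwrote
==> drawer.bind(k='pehepex', v='2012-08-29')
<== 222
==> drawer.knows(k='joplu')
<== no
==> filer.listout(p='/tidismek')
<== [du, trufur/]


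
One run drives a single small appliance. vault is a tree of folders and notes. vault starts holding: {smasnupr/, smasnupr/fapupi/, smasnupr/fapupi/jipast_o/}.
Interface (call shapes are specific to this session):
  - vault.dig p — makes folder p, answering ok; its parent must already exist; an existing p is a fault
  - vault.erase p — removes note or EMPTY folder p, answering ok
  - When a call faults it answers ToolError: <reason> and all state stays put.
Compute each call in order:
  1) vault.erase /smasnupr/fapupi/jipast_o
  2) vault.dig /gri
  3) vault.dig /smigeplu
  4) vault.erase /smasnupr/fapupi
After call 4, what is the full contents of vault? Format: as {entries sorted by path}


Answer: {gri/, smasnupr/, smigeplu/}

Derivation:
-> erase(p='/smasnupr/fapupi/jipast_o')
<- ok
-> dig(p='/gri')
<- ok
-> dig(p='/smigeplu')
<- ok
-> erase(p='/smasnupr/fapupi')
<- ok


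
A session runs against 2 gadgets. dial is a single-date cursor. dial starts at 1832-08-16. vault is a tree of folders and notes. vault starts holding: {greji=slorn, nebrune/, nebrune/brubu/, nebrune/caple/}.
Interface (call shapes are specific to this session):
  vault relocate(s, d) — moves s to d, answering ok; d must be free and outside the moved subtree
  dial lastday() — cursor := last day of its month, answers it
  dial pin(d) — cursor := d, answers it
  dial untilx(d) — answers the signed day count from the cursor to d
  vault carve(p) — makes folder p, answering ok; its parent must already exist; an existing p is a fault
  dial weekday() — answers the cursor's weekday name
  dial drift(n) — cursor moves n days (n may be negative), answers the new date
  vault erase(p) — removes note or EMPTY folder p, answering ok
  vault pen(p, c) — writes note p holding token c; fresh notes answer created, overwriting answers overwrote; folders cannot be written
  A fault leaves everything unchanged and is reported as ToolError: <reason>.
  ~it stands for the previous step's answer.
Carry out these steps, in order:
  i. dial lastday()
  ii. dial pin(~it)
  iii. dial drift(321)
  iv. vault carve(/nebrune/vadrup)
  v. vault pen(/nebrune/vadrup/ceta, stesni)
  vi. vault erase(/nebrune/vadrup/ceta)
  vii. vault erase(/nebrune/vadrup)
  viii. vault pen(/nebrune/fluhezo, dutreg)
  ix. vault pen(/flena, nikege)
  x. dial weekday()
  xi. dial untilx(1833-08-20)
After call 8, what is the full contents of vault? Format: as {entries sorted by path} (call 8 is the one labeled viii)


% dial lastday
= 1832-08-31
% dial pin d=~it
= 1832-08-31
% dial drift n=321
= 1833-07-18
% vault carve p=/nebrune/vadrup
= ok
% vault pen p=/nebrune/vadrup/ceta c=stesni
= created
% vault erase p=/nebrune/vadrup/ceta
= ok
% vault erase p=/nebrune/vadrup
= ok
% vault pen p=/nebrune/fluhezo c=dutreg
= created
% vault pen p=/flena c=nikege
= created
% dial weekday
= Thursday
% dial untilx d=1833-08-20
= 33

Answer: {greji=slorn, nebrune/, nebrune/brubu/, nebrune/caple/, nebrune/fluhezo=dutreg}


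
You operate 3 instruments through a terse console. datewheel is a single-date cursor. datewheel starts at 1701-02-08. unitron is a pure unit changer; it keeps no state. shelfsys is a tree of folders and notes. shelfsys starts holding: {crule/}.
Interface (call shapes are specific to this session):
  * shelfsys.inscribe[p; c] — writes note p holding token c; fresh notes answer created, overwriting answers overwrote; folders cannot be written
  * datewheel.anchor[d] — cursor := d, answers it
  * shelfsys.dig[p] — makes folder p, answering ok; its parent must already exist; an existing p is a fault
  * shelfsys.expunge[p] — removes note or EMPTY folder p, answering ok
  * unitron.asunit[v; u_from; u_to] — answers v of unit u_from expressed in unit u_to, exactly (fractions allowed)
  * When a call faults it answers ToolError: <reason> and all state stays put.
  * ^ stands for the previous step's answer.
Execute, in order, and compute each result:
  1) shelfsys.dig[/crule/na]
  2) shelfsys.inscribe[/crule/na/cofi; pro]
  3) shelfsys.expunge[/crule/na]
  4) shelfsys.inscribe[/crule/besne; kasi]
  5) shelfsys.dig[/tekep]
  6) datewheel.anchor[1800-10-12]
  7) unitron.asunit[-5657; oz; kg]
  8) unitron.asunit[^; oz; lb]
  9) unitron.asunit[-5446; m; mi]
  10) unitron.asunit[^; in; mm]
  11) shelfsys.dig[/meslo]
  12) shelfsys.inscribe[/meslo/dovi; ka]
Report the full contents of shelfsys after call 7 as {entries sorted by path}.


Answer: {crule/, crule/besne=kasi, crule/na/, crule/na/cofi=pro, tekep/}

Derivation:
% 1. shelfsys.dig(p='/crule/na') == ok
% 2. shelfsys.inscribe(p='/crule/na/cofi', c='pro') == created
% 3. shelfsys.expunge(p='/crule/na') == ToolError: not empty
% 4. shelfsys.inscribe(p='/crule/besne', c='kasi') == created
% 5. shelfsys.dig(p='/tekep') == ok
% 6. datewheel.anchor(d='1800-10-12') == 1800-10-12
% 7. unitron.asunit(v='-5657', u_from='oz', u_to='kg') == -256597203709/1600000000
% 8. unitron.asunit(v='^', u_from='oz', u_to='lb') == -256597203709/25600000000
% 9. unitron.asunit(v='-5446', u_from='m', u_to='mi') == -340375/100584
% 10. unitron.asunit(v='^', u_from='in', u_to='mm') == -68075/792
% 11. shelfsys.dig(p='/meslo') == ok
% 12. shelfsys.inscribe(p='/meslo/dovi', c='ka') == created


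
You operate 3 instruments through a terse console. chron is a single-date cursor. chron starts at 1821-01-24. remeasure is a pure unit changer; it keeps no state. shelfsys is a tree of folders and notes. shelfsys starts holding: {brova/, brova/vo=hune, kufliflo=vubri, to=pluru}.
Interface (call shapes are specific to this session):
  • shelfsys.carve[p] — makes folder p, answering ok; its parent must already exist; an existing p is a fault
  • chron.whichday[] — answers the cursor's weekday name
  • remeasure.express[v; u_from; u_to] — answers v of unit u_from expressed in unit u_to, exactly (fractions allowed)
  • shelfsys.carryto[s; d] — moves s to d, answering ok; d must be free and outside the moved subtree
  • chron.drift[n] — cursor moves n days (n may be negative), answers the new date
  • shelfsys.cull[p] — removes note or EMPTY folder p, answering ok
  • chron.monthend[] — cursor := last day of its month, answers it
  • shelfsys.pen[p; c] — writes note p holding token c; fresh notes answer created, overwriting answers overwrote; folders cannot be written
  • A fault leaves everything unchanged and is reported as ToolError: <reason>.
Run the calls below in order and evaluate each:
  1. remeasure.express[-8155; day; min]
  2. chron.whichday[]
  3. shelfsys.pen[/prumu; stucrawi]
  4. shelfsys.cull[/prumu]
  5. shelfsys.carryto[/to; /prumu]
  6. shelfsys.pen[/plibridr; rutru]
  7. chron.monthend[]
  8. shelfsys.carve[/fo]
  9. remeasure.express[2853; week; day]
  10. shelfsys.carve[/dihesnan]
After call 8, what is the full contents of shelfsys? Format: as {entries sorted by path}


Then remeasure.express passing -8155, day, min: -11743200.
Invoking chron.whichday(), which returns Wednesday.
Next I call shelfsys.pen passing /prumu, stucrawi, which returns created.
Invoking shelfsys.cull passing /prumu, — result: ok.
Using shelfsys.carryto passing /to, /prumu, → ok.
I run shelfsys.pen passing /plibridr, rutru, and see created.
I use chron.monthend(), which returns 1821-01-31.
I invoke shelfsys.carve passing /fo, and observe ok.
Now I run remeasure.express passing 2853, week, day, → 19971.
Using shelfsys.carve passing /dihesnan, and get ok.

Answer: {brova/, brova/vo=hune, fo/, kufliflo=vubri, plibridr=rutru, prumu=pluru}


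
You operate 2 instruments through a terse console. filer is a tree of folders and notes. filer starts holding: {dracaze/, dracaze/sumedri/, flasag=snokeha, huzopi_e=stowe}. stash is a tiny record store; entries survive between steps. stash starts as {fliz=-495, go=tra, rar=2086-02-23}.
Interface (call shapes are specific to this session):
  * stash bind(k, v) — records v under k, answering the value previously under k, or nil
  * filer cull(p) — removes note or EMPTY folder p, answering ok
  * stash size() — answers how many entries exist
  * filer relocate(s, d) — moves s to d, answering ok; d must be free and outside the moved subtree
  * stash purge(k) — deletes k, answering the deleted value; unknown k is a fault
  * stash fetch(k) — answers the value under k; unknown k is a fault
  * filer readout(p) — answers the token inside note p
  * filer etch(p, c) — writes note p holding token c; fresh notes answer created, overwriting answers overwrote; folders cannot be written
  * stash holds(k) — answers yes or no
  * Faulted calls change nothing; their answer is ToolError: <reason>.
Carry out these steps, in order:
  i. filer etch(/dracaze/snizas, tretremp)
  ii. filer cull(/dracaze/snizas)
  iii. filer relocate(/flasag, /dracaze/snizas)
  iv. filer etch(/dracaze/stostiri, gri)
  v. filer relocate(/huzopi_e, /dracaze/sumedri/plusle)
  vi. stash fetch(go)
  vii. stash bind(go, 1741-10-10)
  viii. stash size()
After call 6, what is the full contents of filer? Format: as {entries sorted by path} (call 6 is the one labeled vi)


>>> filer etch p→/dracaze/snizas c→tretremp
[out] created
>>> filer cull p→/dracaze/snizas
[out] ok
>>> filer relocate s→/flasag d→/dracaze/snizas
[out] ok
>>> filer etch p→/dracaze/stostiri c→gri
[out] created
>>> filer relocate s→/huzopi_e d→/dracaze/sumedri/plusle
[out] ok
>>> stash fetch k→go
[out] tra
>>> stash bind k→go v→1741-10-10
[out] tra
>>> stash size
[out] 3

Answer: {dracaze/, dracaze/snizas=snokeha, dracaze/stostiri=gri, dracaze/sumedri/, dracaze/sumedri/plusle=stowe}


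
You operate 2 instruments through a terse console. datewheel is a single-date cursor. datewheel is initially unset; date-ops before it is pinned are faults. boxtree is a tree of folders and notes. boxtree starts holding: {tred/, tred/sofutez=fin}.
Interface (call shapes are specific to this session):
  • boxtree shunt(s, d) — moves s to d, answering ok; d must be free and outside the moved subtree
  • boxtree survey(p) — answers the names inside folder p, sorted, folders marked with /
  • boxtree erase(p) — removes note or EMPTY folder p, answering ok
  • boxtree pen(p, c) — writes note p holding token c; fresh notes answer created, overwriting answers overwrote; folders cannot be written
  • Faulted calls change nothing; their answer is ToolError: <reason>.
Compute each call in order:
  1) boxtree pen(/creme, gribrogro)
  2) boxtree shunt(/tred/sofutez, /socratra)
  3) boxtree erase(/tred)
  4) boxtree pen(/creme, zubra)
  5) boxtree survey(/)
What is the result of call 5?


Answer: [creme, socratra]

Derivation:
~$ boxtree pen p=/creme c=gribrogro
[out] created
~$ boxtree shunt s=/tred/sofutez d=/socratra
[out] ok
~$ boxtree erase p=/tred
[out] ok
~$ boxtree pen p=/creme c=zubra
[out] overwrote
~$ boxtree survey p=/
[out] [creme, socratra]


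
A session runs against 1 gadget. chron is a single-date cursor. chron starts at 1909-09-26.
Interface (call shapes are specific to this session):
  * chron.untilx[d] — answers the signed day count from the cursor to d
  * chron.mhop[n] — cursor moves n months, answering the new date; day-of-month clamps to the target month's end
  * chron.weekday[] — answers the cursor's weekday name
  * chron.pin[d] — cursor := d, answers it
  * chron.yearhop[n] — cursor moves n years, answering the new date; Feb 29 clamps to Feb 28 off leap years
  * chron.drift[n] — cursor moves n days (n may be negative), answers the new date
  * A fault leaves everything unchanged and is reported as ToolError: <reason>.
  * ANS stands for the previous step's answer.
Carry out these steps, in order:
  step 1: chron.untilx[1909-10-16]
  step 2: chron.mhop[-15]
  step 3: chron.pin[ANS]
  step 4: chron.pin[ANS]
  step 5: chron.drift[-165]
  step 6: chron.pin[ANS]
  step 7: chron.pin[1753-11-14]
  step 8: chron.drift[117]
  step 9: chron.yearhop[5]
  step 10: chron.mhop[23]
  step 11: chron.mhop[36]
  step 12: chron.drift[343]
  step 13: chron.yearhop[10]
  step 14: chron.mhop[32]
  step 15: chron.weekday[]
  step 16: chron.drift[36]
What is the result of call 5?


Answer: 1908-01-13

Derivation:
>> chron.untilx(d='1909-10-16')
<< 20
>> chron.mhop(n='-15')
<< 1908-06-26
>> chron.pin(d='ANS')
<< 1908-06-26
>> chron.pin(d='ANS')
<< 1908-06-26
>> chron.drift(n='-165')
<< 1908-01-13
>> chron.pin(d='ANS')
<< 1908-01-13
>> chron.pin(d='1753-11-14')
<< 1753-11-14
>> chron.drift(n='117')
<< 1754-03-11
>> chron.yearhop(n='5')
<< 1759-03-11
>> chron.mhop(n='23')
<< 1761-02-11
>> chron.mhop(n='36')
<< 1764-02-11
>> chron.drift(n='343')
<< 1765-01-19
>> chron.yearhop(n='10')
<< 1775-01-19
>> chron.mhop(n='32')
<< 1777-09-19
>> chron.weekday()
<< Friday
>> chron.drift(n='36')
<< 1777-10-25
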